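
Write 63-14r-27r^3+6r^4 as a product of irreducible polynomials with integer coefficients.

(2r-9)(3r^3-7)

Group as (6r^4-14r) + (-27r^3+63) = 2r(3r^3-7) - 9(3r^3-7).
Both groups share the factor (3r^3-7).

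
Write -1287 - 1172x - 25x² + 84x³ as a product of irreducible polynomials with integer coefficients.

By the rational root theorem, x = 13/3 is a root, so (3x - 13) is a factor; dividing leaves 28x² + 113x + 99.
The remaining quadratic factors as (4x + 11)(7x + 9).

(3x - 13)(4x + 11)(7x + 9)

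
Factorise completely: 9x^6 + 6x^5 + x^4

Every term has a factor of x^4; factoring it out leaves 9x^2 + 6x + 1.
Recognize a perfect-square trinomial with the parts 3x and 1.

x^4(3x + 1)^2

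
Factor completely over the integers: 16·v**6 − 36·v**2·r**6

Pull out the common factor 4·v**2, leaving 4·v**4 − 9·r**6.
Recognize a difference of squares with the parts 2·v**2 and 3·r**3.

4·v**2·(2·v**2 − 3·r**3)·(2·v**2 + 3·r**3)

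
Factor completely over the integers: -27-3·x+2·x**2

(2·x-9)·(x+3)

Need a pair with product 2·(-27) = -54 and sum -3: that's 6 and -9.
Split the middle term: 2·x**2+6·x - 9·x-27 = 2·x·(x+3) - 9·(x+3).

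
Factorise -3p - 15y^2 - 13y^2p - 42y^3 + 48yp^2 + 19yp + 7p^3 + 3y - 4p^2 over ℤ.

Group: 6y(-7y^2 + 6yp + y + p^2 - p) + (7p + 3)(-7y^2 + 6yp + y + p^2 - p); both groups contain (-7y^2 + 6yp + y + p^2 - p), so (6y + 7p + 3) is a factor with cofactor -7y^2 + 6yp + y + p^2 - p.
The cofactor groups again: -7y^2 + 6yp + y + p^2 - p = -y(7y + p - 1) + p(7y + p - 1); both groups contain (7y + p - 1), giving -(y - p)(7y + p - 1).

-(y - p)(6y + 7p + 3)(7y + p - 1)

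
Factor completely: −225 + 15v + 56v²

(7v + 15)(8v − 15)

Need a pair with product 56·(−225) = −12600 and sum 15: that's −105 and 120.
Split the middle term: 56v² − 105v + 120v − 225 = 7v(8v − 15) + 15(8v − 15).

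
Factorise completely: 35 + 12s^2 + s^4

(s^2 + 5)(s^2 + 7)

Substitute u = s^2 to get a quadratic in u, then factor.
s^2 + 7 is irreducible over ℤ (always positive, so no real roots).
s^2 + 5 is irreducible over ℤ (always positive, so no real roots).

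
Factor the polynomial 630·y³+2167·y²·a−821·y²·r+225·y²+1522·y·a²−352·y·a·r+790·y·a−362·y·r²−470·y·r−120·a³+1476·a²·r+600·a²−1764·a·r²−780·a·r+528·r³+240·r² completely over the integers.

(14·y−a+11·r+5)·(9·y+10·a−8·r)·(5·y+12·a−6·r)

Group: 14·y·(45·y²+158·y·a−94·y·r+120·a²−156·a·r+48·r²) + (−a+11·r+5)·(45·y²+158·y·a−94·y·r+120·a²−156·a·r+48·r²); both groups contain (45·y²+158·y·a−94·y·r+120·a²−156·a·r+48·r²), so (14·y−a+11·r+5) is a factor with cofactor 45·y²+158·y·a−94·y·r+120·a²−156·a·r+48·r².
The cofactor groups again: 45·y²+158·y·a−94·y·r+120·a²−156·a·r+48·r² = 9·y·(5·y+12·a−6·r) + (10·a−8·r)·(5·y+12·a−6·r); both groups contain (5·y+12·a−6·r), giving (9·y+10·a−8·r)·(5·y+12·a−6·r).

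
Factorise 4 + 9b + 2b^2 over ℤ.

Need a pair with product 2·4 = 8 and sum 9: that's 1 and 8.
Split the middle term: 2b^2 + b + 8b + 4 = b(2b + 1) + 4(2b + 1).

(2b + 1)(b + 4)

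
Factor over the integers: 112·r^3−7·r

Every term has a factor of 7·r. Then 16·r^2−1 = (4·r)² − (1)².

7·r·(4·r+1)·(4·r−1)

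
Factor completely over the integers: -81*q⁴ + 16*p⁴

Write as (4*p²)² − (9*q²)², then factor 4*p² - 9*q² once more.

(2*p + 3*q)*(2*p - 3*q)*(4*p² + 9*q²)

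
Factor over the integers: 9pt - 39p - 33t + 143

Group as (9pt - 39p) + (-33t + 143) = 3p(3t - 13) - 11(3t - 13).
Both groups share the factor (3t - 13).

(3p - 11)(3t - 13)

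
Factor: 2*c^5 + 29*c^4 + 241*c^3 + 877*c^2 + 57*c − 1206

Among the possible rational roots, c = 1 is a root, giving the factor (c − 1) and quotient 2*c^4 + 31*c^3 + 272*c^2 + 1149*c + 1206.
Then c = −3/2 is a root, giving the factor (2*c + 3) and quotient c^3 + 14*c^2 + 115*c + 402.
Then c = −6 is a root, giving the factor (c + 6) and quotient c^2 + 8*c + 67.
The quadratic c^2 + 8*c + 67 has discriminant −204 < 0 and is irreducible over ℤ.

(2*c + 3)*(c + 6)*(c − 1)*(c^2 + 8*c + 67)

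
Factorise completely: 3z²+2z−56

(3z+14)(z−4)

Need a pair with product 3·(−56) = −168 and sum 2: that's −12 and 14.
Split the middle term: 3z²−12z + 14z−56 = 3z(z−4) + 14(z−4).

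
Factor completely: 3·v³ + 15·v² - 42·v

Pull out the common factor 3·v, then factor the remaining trinomial.

3·v·(v + 7)·(v - 2)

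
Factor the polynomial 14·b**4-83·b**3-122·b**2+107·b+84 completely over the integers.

(2·b+3)·(7·b+4)·(b-1)·(b-7)

Testing divisors of the constant over divisors of the leading coefficient, b = -3/2 is a root, so (2·b+3) divides it; the quotient is 7·b**3-52·b**2+17·b+28.
Next, b = 7 is a root, so (b-7) is a factor; dividing leaves 7·b**2-3·b-4.
The remaining quadratic factors as (b-1)(7·b+4).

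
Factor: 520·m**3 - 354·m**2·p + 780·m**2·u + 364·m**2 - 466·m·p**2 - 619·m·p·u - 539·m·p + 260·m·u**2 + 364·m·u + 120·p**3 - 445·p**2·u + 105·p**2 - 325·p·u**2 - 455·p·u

(10·m + 8·p + 5·u + 7)·(13·m - 3·p + 13·u)·(4·m - 5·p)

Group: 13·m·(40·m**2 - 18·m·p + 20·m·u + 28·m - 40·p**2 - 25·p·u - 35·p) + (-3·p + 13·u)·(40·m**2 - 18·m·p + 20·m·u + 28·m - 40·p**2 - 25·p·u - 35·p); both groups contain (40·m**2 - 18·m·p + 20·m·u + 28·m - 40·p**2 - 25·p·u - 35·p), so (13·m - 3·p + 13·u) is a factor with cofactor 40·m**2 - 18·m·p + 20·m·u + 28·m - 40·p**2 - 25·p·u - 35·p.
The cofactor groups again: 40·m**2 - 18·m·p + 20·m·u + 28·m - 40·p**2 - 25·p·u - 35·p = 4·m·(10·m + 8·p + 5·u + 7) - 5·p·(10·m + 8·p + 5·u + 7); both groups contain (10·m + 8·p + 5·u + 7), giving (4·m - 5·p)·(10·m + 8·p + 5·u + 7).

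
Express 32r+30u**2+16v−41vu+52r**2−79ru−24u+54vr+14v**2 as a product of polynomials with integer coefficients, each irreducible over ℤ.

(7v+13r−10u+8)(2v+4r−3u)

Group: 7v(2v+4r−3u) + (13r−10u+8)(2v+4r−3u); both groups contain (2v+4r−3u).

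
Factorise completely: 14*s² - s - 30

Need a pair with product 14·(-30) = -420 and sum -1: that's -21 and 20.
Split the middle term: 14*s² - 21*s + 20*s - 30 = 7*s*(2*s - 3) + 10*(2*s - 3).

(2*s - 3)*(7*s + 10)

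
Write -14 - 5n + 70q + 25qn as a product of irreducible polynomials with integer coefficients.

Group as (25qn + 70q) + (-5n - 14) = 5q(5n + 14) - (5n + 14).
Both groups share the factor (5n + 14).

(5n + 14)(5q - 1)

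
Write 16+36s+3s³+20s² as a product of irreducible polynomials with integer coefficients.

(3s+2)(s+2)(s+4)

Among the possible rational roots, s = -2/3 is a root, so (3s+2) is a factor; dividing leaves s²+6s+8.
The remaining quadratic factors as (s+4)(s+2).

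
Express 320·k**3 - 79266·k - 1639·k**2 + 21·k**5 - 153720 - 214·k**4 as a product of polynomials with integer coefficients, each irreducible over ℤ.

By the rational root theorem, k = 12 is a root, so (k - 12) divides it; the quotient is 21·k**4 + 38·k**3 + 776·k**2 + 7673·k + 12810.
Continuing, k = -15/7 is a root, so (7·k + 15) is a factor; dividing leaves 3·k**3 - k**2 + 113·k + 854.
Then k = -14/3 is a root, so (3·k + 14) divides it; the quotient is k**2 - 5·k + 61.
The quadratic k**2 - 5·k + 61 has discriminant -219 < 0 and is irreducible over ℤ.

(3·k + 14)·(7·k + 15)·(k - 12)·(k**2 - 5·k + 61)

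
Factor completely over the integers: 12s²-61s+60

Need a pair with product 12·60 = 720 and sum -61: that's -45 and -16.
Split the middle term: 12s²-45s - 16s+60 = 3s(4s-15) - 4(4s-15).

(3s-4)(4s-15)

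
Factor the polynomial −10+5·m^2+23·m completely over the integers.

Need a pair with product 5·(−10) = −50 and sum 23: that's 25 and −2.
Split the middle term: 5·m^2+25·m − 2·m−10 = 5·m·(m+5) − 2·(m+5).

(5·m−2)·(m+5)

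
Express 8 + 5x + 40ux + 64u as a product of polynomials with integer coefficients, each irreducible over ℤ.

Group as (40ux + 64u) + (5x + 8) = 8u(5x + 8) + (5x + 8).
Both groups share the factor (5x + 8).

(5x + 8)(8u + 1)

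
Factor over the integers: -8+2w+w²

Two integers with product -8 and sum 2 are 4 and -2.

(w+4)(w-2)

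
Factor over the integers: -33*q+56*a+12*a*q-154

Group as (12*a*q+56*a) + (-33*q-154) = 4*a*(3*q+14) - 11*(3*q+14).
Both groups share the factor (3*q+14).

(3*q+14)*(4*a-11)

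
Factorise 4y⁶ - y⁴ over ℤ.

y⁴(2y + 1)(2y - 1)

Factor out y⁴ first: what remains is 4y² - 1.
Recognize a difference of squares with the parts 2y and 1.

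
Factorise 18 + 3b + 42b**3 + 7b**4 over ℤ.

(b + 6)(7b**3 + 3)

Group as (7b**4 + 3b) + (42b**3 + 18) = b(7b**3 + 3) + 6(7b**3 + 3).
Both groups share the factor (7b**3 + 3).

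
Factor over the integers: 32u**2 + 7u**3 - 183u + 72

(7u - 3)(u + 8)(u - 3)

Among the possible rational roots, u = 3/7 is a root, so (7u - 3) divides it; the quotient is u**2 + 5u - 24.
The remaining quadratic factors as (u - 3)(u + 8).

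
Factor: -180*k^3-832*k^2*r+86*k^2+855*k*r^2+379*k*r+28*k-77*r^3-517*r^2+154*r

-(10*k-r-7)*(2*k+11*r)*(9*k-7*r+2)

Group: 2*k*(-90*k^2+79*k*r+43*k-7*r^2-47*r+14) + 11*r*(-90*k^2+79*k*r+43*k-7*r^2-47*r+14); both groups contain (-90*k^2+79*k*r+43*k-7*r^2-47*r+14), so (2*k+11*r) is a factor with cofactor -90*k^2+79*k*r+43*k-7*r^2-47*r+14.
The cofactor groups again: -90*k^2+79*k*r+43*k-7*r^2-47*r+14 = -10*k*(9*k-7*r+2) + (r+7)*(9*k-7*r+2); both groups contain (9*k-7*r+2), giving -(10*k-r-7)*(9*k-7*r+2).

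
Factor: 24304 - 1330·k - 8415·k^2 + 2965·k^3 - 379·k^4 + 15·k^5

By the rational root theorem, k = 14 is a root, giving the factor (k - 14) and quotient 15·k^4 - 169·k^3 + 599·k^2 - 29·k - 1736.
Then k = 8/3 is a root, giving the factor (3·k - 8) and quotient 5·k^3 - 43·k^2 + 85·k + 217.
Continuing, k = -7/5 is a root, so (5·k + 7) is a factor; dividing leaves k^2 - 10·k + 31.
The quadratic k^2 - 10·k + 31 has discriminant -24 < 0 and is irreducible over ℤ.

(3·k - 8)·(5·k + 7)·(k - 14)·(k^2 - 10·k + 31)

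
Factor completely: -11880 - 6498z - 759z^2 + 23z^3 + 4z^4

(4z + 11)(z + 12)(z + 6)(z - 15)

Trying the rational-root candidates, z = -11/4 is a root, giving the factor (4z + 11) and quotient z^3 + 3z^2 - 198z - 1080.
Continuing, z = -12 is a root, so (z + 12) divides it; the quotient is z^2 - 9z - 90.
The remaining quadratic factors as (z - 15)(z + 6).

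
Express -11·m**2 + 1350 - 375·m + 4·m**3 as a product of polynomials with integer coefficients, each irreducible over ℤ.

(4·m - 15)·(m + 10)·(m - 9)

Testing divisors of the constant over divisors of the leading coefficient, m = -10 is a root, so (m + 10) divides it; the quotient is 4·m**2 - 51·m + 135.
The remaining quadratic factors as (4·m - 15)(m - 9).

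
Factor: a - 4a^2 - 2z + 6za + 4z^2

(2z - a)(2z + 4a - 1)

Group: 2z(2z + 4a - 1) - a(2z + 4a - 1); both groups contain (2z + 4a - 1).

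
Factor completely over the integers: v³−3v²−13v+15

Trying the rational-root candidates, v = −3 is a root, giving the factor (v+3) and quotient v²−6v+5.
The remaining quadratic factors as (v−1)(v−5).

(v+3)(v−1)(v−5)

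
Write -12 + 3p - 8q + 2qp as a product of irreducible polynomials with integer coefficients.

Group as (2qp - 8q) + (3p - 12) = 2q(p - 4) + 3(p - 4).
Both groups share the factor (p - 4).

(2q + 3)(p - 4)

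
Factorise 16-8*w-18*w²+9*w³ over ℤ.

Group as (9*w³-8*w) + (-18*w²+16) = w*(9*w²-8) - 2*(9*w²-8).
Both groups share the factor (9*w²-8).

(w-2)*(9*w²-8)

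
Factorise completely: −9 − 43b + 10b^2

Need a pair with product 10·(−9) = −90 and sum −43: that's 2 and −45.
Split the middle term: 10b^2 + 2b − 45b − 9 = 2b(5b + 1) − 9(5b + 1).

(2b − 9)(5b + 1)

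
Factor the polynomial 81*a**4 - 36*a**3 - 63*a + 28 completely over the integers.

Group as (81*a**4 - 63*a) + (-36*a**3 + 28) = 9*a*(9*a**3 - 7) - 4*(9*a**3 - 7).
Both groups share the factor (9*a**3 - 7).

(9*a - 4)*(9*a**3 - 7)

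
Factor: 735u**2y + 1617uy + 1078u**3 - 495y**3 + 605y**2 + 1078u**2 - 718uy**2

Group: 7u(154u**2 - 5uy + 154u - 99y**2 + 121y) + 5y(154u**2 - 5uy + 154u - 99y**2 + 121y); both groups contain (154u**2 - 5uy + 154u - 99y**2 + 121y), so (7u + 5y) is a factor with cofactor 154u**2 - 5uy + 154u - 99y**2 + 121y.
The cofactor groups again: 154u**2 - 5uy + 154u - 99y**2 + 121y = 11u(14u + 11y) + (-9y + 11)(14u + 11y); both groups contain (14u + 11y), giving (11u - 9y + 11)(14u + 11y).

(11u - 9y + 11)(14u + 11y)(7u + 5y)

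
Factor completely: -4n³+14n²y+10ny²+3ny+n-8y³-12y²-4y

Group: n(-4n²-2ny+2y²+3y+1) - 4y(-4n²-2ny+2y²+3y+1); both groups contain (-4n²-2ny+2y²+3y+1), so (n-4y) is a factor with cofactor -4n²-2ny+2y²+3y+1.
The cofactor groups again: -4n²-2ny+2y²+3y+1 = -2n(2n-y-1) + (-2y-1)(2n-y-1); both groups contain (2n-y-1), giving -(2n+2y+1)(2n-y-1).

-(2n+2y+1)(2n-y-1)(n-4y)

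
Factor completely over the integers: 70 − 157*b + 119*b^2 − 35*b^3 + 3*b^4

Trying the rational-root candidates, b = 1 is a root, giving the factor (b − 1) and quotient 3*b^3 − 32*b^2 + 87*b − 70.
Then b = 7 is a root, giving the factor (b − 7) and quotient 3*b^2 − 11*b + 10.
The remaining quadratic factors as (3*b − 5)(b − 2).

(3*b − 5)*(b − 1)*(b − 2)*(b − 7)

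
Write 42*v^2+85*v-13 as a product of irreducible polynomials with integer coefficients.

Need a pair with product 42·(-13) = -546 and sum 85: that's 91 and -6.
Split the middle term: 42*v^2+91*v - 6*v-13 = 7*v*(6*v+13) - (6*v+13).

(6*v+13)*(7*v-1)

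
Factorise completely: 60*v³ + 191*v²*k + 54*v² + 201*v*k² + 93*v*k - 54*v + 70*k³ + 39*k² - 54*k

(15*v + 14*k - 9)*(4*v + 5*k + 6)*(v + k)

Group: 4*v*(15*v² + 29*v*k - 9*v + 14*k² - 9*k) + (5*k + 6)*(15*v² + 29*v*k - 9*v + 14*k² - 9*k); both groups contain (15*v² + 29*v*k - 9*v + 14*k² - 9*k), so (4*v + 5*k + 6) is a factor with cofactor 15*v² + 29*v*k - 9*v + 14*k² - 9*k.
The cofactor groups again: 15*v² + 29*v*k - 9*v + 14*k² - 9*k = 15*v*(v + k) + (14*k - 9)*(v + k); both groups contain (v + k), giving (15*v + 14*k - 9)*(v + k).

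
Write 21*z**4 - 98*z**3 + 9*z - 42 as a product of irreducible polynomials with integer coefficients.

Group as (21*z**4 + 9*z) + (-98*z**3 - 42) = 3*z*(7*z**3 + 3) - 14*(7*z**3 + 3).
Both groups share the factor (7*z**3 + 3).

(3*z - 14)*(7*z**3 + 3)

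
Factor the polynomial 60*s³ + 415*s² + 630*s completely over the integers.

Pull out the common factor 5*s, then factor the remaining trinomial.

5*s*(3*s + 14)*(4*s + 9)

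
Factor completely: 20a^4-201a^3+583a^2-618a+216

By the rational root theorem, a = 4/5 is a root, giving the factor (5a-4) and quotient 4a^3-37a^2+87a-54.
Next, a = 6 is a root, giving the factor (a-6) and quotient 4a^2-13a+9.
The remaining quadratic factors as (a-1)(4a-9).

(4a-9)(5a-4)(a-1)(a-6)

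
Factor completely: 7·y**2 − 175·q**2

7·(y − 5·q)·(y + 5·q)

Pull out the common factor 7; y**2 − 25·q**2 is a difference of squares.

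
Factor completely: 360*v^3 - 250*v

10*v*(6*v + 5)*(6*v - 5)

Pull out the common factor 10*v; 36*v^2 - 25 is a difference of squares.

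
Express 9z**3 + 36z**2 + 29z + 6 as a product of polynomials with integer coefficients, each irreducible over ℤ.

(3z + 1)(3z + 2)(z + 3)

Testing divisors of the constant over divisors of the leading coefficient, z = −2/3 is a root, so (3z + 2) divides it; the quotient is 3z**2 + 10z + 3.
The remaining quadratic factors as (3z + 1)(z + 3).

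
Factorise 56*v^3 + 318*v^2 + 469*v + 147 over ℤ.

Among the possible rational roots, v = −3/7 is a root, giving the factor (7*v + 3) and quotient 8*v^2 + 42*v + 49.
The remaining quadratic factors as (4*v + 7)(2*v + 7).

(2*v + 7)*(4*v + 7)*(7*v + 3)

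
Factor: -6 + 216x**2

6(6x + 1)(6x - 1)

Pull out the common factor 6; 36x**2 - 1 is a difference of squares.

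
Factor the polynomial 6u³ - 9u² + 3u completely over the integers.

3u(2u - 1)(u - 1)

Pull out the common factor 3u, then factor the remaining trinomial.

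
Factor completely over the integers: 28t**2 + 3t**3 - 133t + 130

(3t - 5)(t + 13)(t - 2)

By the rational root theorem, t = 5/3 is a root, giving the factor (3t - 5) and quotient t**2 + 11t - 26.
The remaining quadratic factors as (t - 2)(t + 13).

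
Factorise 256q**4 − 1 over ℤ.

(4q + 1)(4q − 1)(16q**2 + 1)

(4q)⁴ − (1)⁴ = ((4q)² − (1)²)((4q)² + (1)²); the first factor splits again, the second (16q**2 + 1) is irreducible.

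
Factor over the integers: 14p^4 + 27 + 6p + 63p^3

(2p + 9)(7p^3 + 3)

Group as (14p^4 + 6p) + (63p^3 + 27) = 2p(7p^3 + 3) + 9(7p^3 + 3).
Both groups share the factor (7p^3 + 3).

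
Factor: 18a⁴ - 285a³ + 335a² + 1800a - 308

Among the possible rational roots, a = 1/6 is a root, giving the factor (6a - 1) and quotient 3a³ - 47a² + 48a + 308.
Next, a = -2 is a root, giving the factor (a + 2) and quotient 3a² - 53a + 154.
The remaining quadratic factors as (a - 14)(3a - 11).

(3a - 11)(6a - 1)(a + 2)(a - 14)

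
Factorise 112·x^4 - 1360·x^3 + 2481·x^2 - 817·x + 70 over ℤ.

(4·x - 1)·(4·x - 7)·(7·x - 1)·(x - 10)

By the rational root theorem, x = 1/4 is a root, so (4·x - 1) divides it; the quotient is 28·x^3 - 333·x^2 + 537·x - 70.
Continuing, x = 10 is a root, giving the factor (x - 10) and quotient 28·x^2 - 53·x + 7.
The remaining quadratic factors as (4·x - 7)(7·x - 1).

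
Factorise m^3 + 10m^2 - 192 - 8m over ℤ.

By the rational root theorem, m = -6 is a root, so (m + 6) is a factor; dividing leaves m^2 + 4m - 32.
The remaining quadratic factors as (m - 4)(m + 8).

(m + 6)(m + 8)(m - 4)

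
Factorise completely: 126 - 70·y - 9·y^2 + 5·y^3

Group as (5·y^3 - 70·y) + (-9·y^2 + 126) = 5·y·(y^2 - 14) - 9·(y^2 - 14).
Both groups share the factor (y^2 - 14).

(5·y - 9)·(y^2 - 14)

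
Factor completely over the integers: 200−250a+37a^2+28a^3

(4a−5)(7a−10)(a+4)

Trying the rational-root candidates, a = 10/7 is a root, giving the factor (7a−10) and quotient 4a^2+11a−20.
The remaining quadratic factors as (4a−5)(a+4).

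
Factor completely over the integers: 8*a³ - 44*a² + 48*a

4*a*(2*a - 3)*(a - 4)

Pull out the common factor 4*a, then factor the remaining trinomial.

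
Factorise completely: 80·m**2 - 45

Factor out 5, leaving 16·m**2 - 9, which is a difference of two squares.

5·(4·m + 3)·(4·m - 3)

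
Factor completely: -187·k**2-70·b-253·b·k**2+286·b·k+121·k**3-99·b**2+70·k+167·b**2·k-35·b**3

-(5·b-11·k+7)·(7·b-11·k+10)·(b-k)

Group: 5·b·(-7·b**2+18·b·k-10·b-11·k**2+10·k) + (-11·k+7)·(-7·b**2+18·b·k-10·b-11·k**2+10·k); both groups contain (-7·b**2+18·b·k-10·b-11·k**2+10·k), so (5·b-11·k+7) is a factor with cofactor -7·b**2+18·b·k-10·b-11·k**2+10·k.
The cofactor groups again: -7·b**2+18·b·k-10·b-11·k**2+10·k = -b·(7·b-11·k+10) + k·(7·b-11·k+10); both groups contain (7·b-11·k+10), giving -(b-k)·(7·b-11·k+10).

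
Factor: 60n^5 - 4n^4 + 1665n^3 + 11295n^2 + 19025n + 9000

Testing divisors of the constant over divisors of the leading coefficient, n = -5/6 is a root, so (6n + 5) divides it; the quotient is 10n^4 - 9n^3 + 285n^2 + 1645n + 1800.
Next, n = -8/5 is a root, so (5n + 8) is a factor; dividing leaves 2n^3 - 5n^2 + 65n + 225.
Continuing, n = -5/2 is a root, giving the factor (2n + 5) and quotient n^2 - 5n + 45.
The quadratic n^2 - 5n + 45 has discriminant -155 < 0 and is irreducible over ℤ.

(2n + 5)(5n + 8)(6n + 5)(n^2 - 5n + 45)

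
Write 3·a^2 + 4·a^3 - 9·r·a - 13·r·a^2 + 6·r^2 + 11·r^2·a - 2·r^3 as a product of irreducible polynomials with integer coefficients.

-(r - 4·a - 3)·(2·r - a)·(r - a)

Group: r·(-2·r^2 + 9·r·a + 6·r - 4·a^2 - 3·a) - a·(-2·r^2 + 9·r·a + 6·r - 4·a^2 - 3·a); both groups contain (-2·r^2 + 9·r·a + 6·r - 4·a^2 - 3·a), so (r - a) is a factor with cofactor -2·r^2 + 9·r·a + 6·r - 4·a^2 - 3·a.
The cofactor groups again: -2·r^2 + 9·r·a + 6·r - 4·a^2 - 3·a = -r·(2·r - a) + (4·a + 3)·(2·r - a); both groups contain (2·r - a), giving -(r - 4·a - 3)·(2·r - a).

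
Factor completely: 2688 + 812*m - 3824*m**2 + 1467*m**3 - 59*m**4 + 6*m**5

Testing divisors of the constant over divisors of the leading coefficient, m = 3/2 is a root, giving the factor (2*m - 3) and quotient 3*m**4 - 25*m**3 + 696*m**2 - 868*m - 896.
Continuing, m = -2/3 is a root, so (3*m + 2) divides it; the quotient is m**3 - 9*m**2 + 238*m - 448.
Continuing, m = 2 is a root, giving the factor (m - 2) and quotient m**2 - 7*m + 224.
The quadratic m**2 - 7*m + 224 has discriminant -847 < 0 and is irreducible over ℤ.

(2*m - 3)*(3*m + 2)*(m - 2)*(m**2 - 7*m + 224)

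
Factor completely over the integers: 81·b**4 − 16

(3·b)⁴ − (2)⁴ = ((3·b)² − (2)²)((3·b)² + (2)²); the first factor splits again, the second (9·b**2 + 4) is irreducible.

(3·b + 2)·(3·b − 2)·(9·b**2 + 4)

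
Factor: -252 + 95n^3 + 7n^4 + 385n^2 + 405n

(7n - 3)(n + 3)(n + 4)(n + 7)

Trying the rational-root candidates, n = -3 is a root, so (n + 3) divides it; the quotient is 7n^3 + 74n^2 + 163n - 84.
Next, n = 3/7 is a root, so (7n - 3) is a factor; dividing leaves n^2 + 11n + 28.
The remaining quadratic factors as (n + 4)(n + 7).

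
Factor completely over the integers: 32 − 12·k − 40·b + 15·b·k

(3·k − 8)·(5·b − 4)

Group as (15·b·k − 40·b) + (−12·k + 32) = 5·b·(3·k − 8) − 4·(3·k − 8).
Both groups share the factor (3·k − 8).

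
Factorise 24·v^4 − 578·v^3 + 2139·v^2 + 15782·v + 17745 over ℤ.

Testing divisors of the constant over divisors of the leading coefficient, v = 13 is a root, so (v − 13) divides it; the quotient is 24·v^3 − 266·v^2 − 1319·v − 1365.
Then v = −7/4 is a root, so (4·v + 7) divides it; the quotient is 6·v^2 − 77·v − 195.
The remaining quadratic factors as (6·v + 13)(v − 15).

(4·v + 7)·(6·v + 13)·(v − 13)·(v − 15)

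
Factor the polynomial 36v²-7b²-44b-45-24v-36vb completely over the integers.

(6v-7b-9)(6v+b+5)

Group: 6v(6v+b+5) + (-7b-9)(6v+b+5); both groups contain (6v+b+5).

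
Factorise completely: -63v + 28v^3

Every term has a factor of 7v. Then 4v^2 - 9 = (2v)² − (3)².

7v(2v + 3)(2v - 3)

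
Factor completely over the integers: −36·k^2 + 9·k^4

Factor out 9·k^2, leaving k^2 − 4, which is a difference of two squares.

9·k^2·(k + 2)·(k − 2)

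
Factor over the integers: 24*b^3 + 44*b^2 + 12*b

4*b*(2*b + 3)*(3*b + 1)

Pull out the common factor 4*b, then factor the remaining trinomial.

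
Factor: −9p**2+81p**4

Every term has a factor of 9p**2. Then 9p**2−1 = (3p)² − (1)².

9p**2(3p+1)(3p−1)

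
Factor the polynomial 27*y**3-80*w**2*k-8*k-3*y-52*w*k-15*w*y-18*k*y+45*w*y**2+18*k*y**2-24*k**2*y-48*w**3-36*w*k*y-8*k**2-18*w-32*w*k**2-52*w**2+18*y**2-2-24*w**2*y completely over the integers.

-(3*w+2*k-3*y+1)*(4*w+4*k+3*y+2)*(4*w+3*y+1)

Group: 4*w*(-12*w**2-8*w*k+3*w*y-7*w-6*k*y-2*k+9*y**2-1) + (4*k+3*y+2)*(-12*w**2-8*w*k+3*w*y-7*w-6*k*y-2*k+9*y**2-1); both groups contain (-12*w**2-8*w*k+3*w*y-7*w-6*k*y-2*k+9*y**2-1), so (4*w+4*k+3*y+2) is a factor with cofactor -12*w**2-8*w*k+3*w*y-7*w-6*k*y-2*k+9*y**2-1.
The cofactor groups again: -12*w**2-8*w*k+3*w*y-7*w-6*k*y-2*k+9*y**2-1 = -3*w*(4*w+3*y+1) + (-2*k+3*y-1)*(4*w+3*y+1); both groups contain (4*w+3*y+1), giving -(3*w+2*k-3*y+1)*(4*w+3*y+1).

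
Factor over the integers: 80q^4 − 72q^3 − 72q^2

Pull out the common factor 8q^2, then factor the remaining trinomial.

8q^2(2q − 3)(5q + 3)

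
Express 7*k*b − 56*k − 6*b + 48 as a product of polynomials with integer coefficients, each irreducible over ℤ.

(7*k − 6)*(b − 8)

Group as (7*k*b − 56*k) + (−6*b + 48) = 7*k*(b − 8) − 6*(b − 8).
Both groups share the factor (b − 8).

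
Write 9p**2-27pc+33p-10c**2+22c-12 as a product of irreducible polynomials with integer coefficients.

(3p-10c+12)(3p+c-1)

Group: 3p(3p-10c+12) + (c-1)(3p-10c+12); both groups contain (3p-10c+12).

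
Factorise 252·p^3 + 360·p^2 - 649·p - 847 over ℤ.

By the rational root theorem, p = -7/6 is a root, giving the factor (6·p + 7) and quotient 42·p^2 + 11·p - 121.
The remaining quadratic factors as (7·p - 11)(6·p + 11).

(6·p + 11)·(6·p + 7)·(7·p - 11)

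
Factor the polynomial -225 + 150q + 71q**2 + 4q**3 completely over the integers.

(4q + 15)(q + 15)(q - 1)

By the rational root theorem, q = 1 is a root, so (q - 1) divides it; the quotient is 4q**2 + 75q + 225.
The remaining quadratic factors as (4q + 15)(q + 15).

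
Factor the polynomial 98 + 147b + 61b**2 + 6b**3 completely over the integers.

(6b + 7)(b + 2)(b + 7)

Among the possible rational roots, b = -2 is a root, giving the factor (b + 2) and quotient 6b**2 + 49b + 49.
The remaining quadratic factors as (b + 7)(6b + 7).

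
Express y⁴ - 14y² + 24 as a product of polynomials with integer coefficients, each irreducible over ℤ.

Substitute u = y² to get a quadratic in u, then factor.
y² - 2 is irreducible over ℤ (2 is not a perfect square).
y² - 12 is irreducible over ℤ (12 is not a perfect square).

(y² - 12)(y² - 2)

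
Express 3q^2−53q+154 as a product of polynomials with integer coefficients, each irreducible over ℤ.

Need a pair with product 3·154 = 462 and sum −53: that's −42 and −11.
Split the middle term: 3q^2−42q − 11q+154 = 3q(q−14) − 11(q−14).

(3q−11)(q−14)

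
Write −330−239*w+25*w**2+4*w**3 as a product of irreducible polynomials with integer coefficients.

Testing divisors of the constant over divisors of the leading coefficient, w = 6 is a root, giving the factor (w−6) and quotient 4*w**2+49*w+55.
The remaining quadratic factors as (w+11)(4*w+5).

(4*w+5)*(w+11)*(w−6)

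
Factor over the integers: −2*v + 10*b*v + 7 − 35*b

Group as (10*b*v − 35*b) + (−2*v + 7) = 5*b*(2*v − 7) − (2*v − 7).
Both groups share the factor (2*v − 7).

(2*v − 7)*(5*b − 1)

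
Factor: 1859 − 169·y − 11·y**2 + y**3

(y + 13)·(y − 11)·(y − 13)

Testing divisors of the constant over divisors of the leading coefficient, y = −13 is a root, giving the factor (y + 13) and quotient y**2 − 24·y + 143.
The remaining quadratic factors as (y − 11)(y − 13).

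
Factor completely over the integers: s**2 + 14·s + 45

Two integers with product 45 and sum 14 are 9 and 5.

(s + 5)·(s + 9)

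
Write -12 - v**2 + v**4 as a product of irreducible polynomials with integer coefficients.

(v + 2)(v - 2)(v**2 + 3)

Substitute u = v**2 to get a quadratic in u, then factor.
v**2 + 3 is irreducible over ℤ (always positive, so no real roots).
v**2 - 4 is a difference of squares.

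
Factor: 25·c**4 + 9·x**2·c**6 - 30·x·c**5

Factor out c**4 first: what remains is 9·x**2·c**2 - 30·x·c + 25.
Recognize a perfect-square trinomial with the parts 5 and 3·x·c.

c**4·(3·x·c - 5)**2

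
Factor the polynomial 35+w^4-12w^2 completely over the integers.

Substitute u = w^2 to get a quadratic in u, then factor.
w^2-5 is irreducible over ℤ (5 is not a perfect square).
w^2-7 is irreducible over ℤ (7 is not a perfect square).

(w^2-5)(w^2-7)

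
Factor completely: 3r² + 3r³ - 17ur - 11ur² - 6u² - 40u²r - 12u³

-(6u - r)(u + 3r)(2u + r + 1)

Group: u(-12u² - 4ur - 6u + r² + r) + 3r(-12u² - 4ur - 6u + r² + r); both groups contain (-12u² - 4ur - 6u + r² + r), so (u + 3r) is a factor with cofactor -12u² - 4ur - 6u + r² + r.
The cofactor groups again: -12u² - 4ur - 6u + r² + r = -2u(6u - r) + (-r - 1)(6u - r); both groups contain (6u - r), giving -(2u + r + 1)(6u - r).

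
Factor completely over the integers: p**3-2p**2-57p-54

Trying the rational-root candidates, p = -1 is a root, so (p+1) divides it; the quotient is p**2-3p-54.
The remaining quadratic factors as (p+6)(p-9).

(p+1)(p+6)(p-9)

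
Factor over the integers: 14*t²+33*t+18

Need a pair with product 14·18 = 252 and sum 33: that's 21 and 12.
Split the middle term: 14*t²+21*t + 12*t+18 = 7*t*(2*t+3) + 6*(2*t+3).

(2*t+3)*(7*t+6)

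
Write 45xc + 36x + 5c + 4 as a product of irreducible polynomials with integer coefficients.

(5c + 4)(9x + 1)

Group as (45xc + 36x) + (5c + 4) = 9x(5c + 4) + (5c + 4).
Both groups share the factor (5c + 4).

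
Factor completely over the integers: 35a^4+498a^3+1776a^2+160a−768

(5a+4)(7a−4)(a+6)(a+8)

Testing divisors of the constant over divisors of the leading coefficient, a = −8 is a root, so (a+8) divides it; the quotient is 35a^3+218a^2+32a−96.
Then a = −6 is a root, so (a+6) divides it; the quotient is 35a^2+8a−16.
The remaining quadratic factors as (5a+4)(7a−4).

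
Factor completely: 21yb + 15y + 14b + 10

(3y + 2)(7b + 5)

Group as (21yb + 15y) + (14b + 10) = 3y(7b + 5) + 2(7b + 5).
Both groups share the factor (7b + 5).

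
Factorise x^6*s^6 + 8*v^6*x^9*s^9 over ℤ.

s^6*x^6*(2*v^2*x*s + 1)*(4*v^4*x^2*s^2 − 2*v^2*x*s + 1)

Every term has a factor of x^6*s^6; factoring it out leaves 8*v^6*x^3*s^3 + 1.
Recognize a sum of cubes with the parts 1 and 2*v^2*x*s.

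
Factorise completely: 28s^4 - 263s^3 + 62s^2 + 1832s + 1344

Among the possible rational roots, s = 4 is a root, so (s - 4) divides it; the quotient is 28s^3 - 151s^2 - 542s - 336.
Continuing, s = 8 is a root, so (s - 8) divides it; the quotient is 28s^2 + 73s + 42.
The remaining quadratic factors as (4s + 7)(7s + 6).

(4s + 7)(7s + 6)(s - 4)(s - 8)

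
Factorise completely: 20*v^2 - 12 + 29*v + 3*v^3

Testing divisors of the constant over divisors of the leading coefficient, v = -3 is a root, giving the factor (v + 3) and quotient 3*v^2 + 11*v - 4.
The remaining quadratic factors as (3*v - 1)(v + 4).

(3*v - 1)*(v + 3)*(v + 4)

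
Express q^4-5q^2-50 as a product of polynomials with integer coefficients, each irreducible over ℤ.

Substitute u = q^2 to get a quadratic in u, then factor.
q^2+5 is irreducible over ℤ (always positive, so no real roots).
q^2-10 is irreducible over ℤ (10 is not a perfect square).

(q^2+5)(q^2-10)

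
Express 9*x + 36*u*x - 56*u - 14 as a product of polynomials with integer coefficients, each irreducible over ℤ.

Group as (36*u*x - 56*u) + (9*x - 14) = 4*u*(9*x - 14) + (9*x - 14).
Both groups share the factor (9*x - 14).

(4*u + 1)*(9*x - 14)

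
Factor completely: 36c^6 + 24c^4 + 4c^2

4c^2(3c^2 + 1)^2

Pull out the common factor 4c^2, leaving 9c^4 + 6c^2 + 1.
Recognize a perfect-square trinomial with the parts 1 and 3c^2.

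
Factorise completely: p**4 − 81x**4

Difference of squares twice: with A = p and B = 3x, A⁴ − B⁴ = (A² − B²)(A² + B²), and A² − B² factors again.

(p + 3x)(p − 3x)(p**2 + 9x**2)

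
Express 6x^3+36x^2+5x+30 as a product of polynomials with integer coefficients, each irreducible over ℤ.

Group as (6x^3+5x) + (36x^2+30) = x(6x^2+5) + 6(6x^2+5).
Both groups share the factor (6x^2+5).

(x+6)(6x^2+5)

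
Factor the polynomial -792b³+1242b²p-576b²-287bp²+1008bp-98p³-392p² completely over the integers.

-(11b+2p+8)(12b-7p)(6b-7p)

Group: 6b(-132b²+53bp-96b+14p²+56p) - 7p(-132b²+53bp-96b+14p²+56p); both groups contain (-132b²+53bp-96b+14p²+56p), so (6b-7p) is a factor with cofactor -132b²+53bp-96b+14p²+56p.
The cofactor groups again: -132b²+53bp-96b+14p²+56p = -11b(12b-7p) + (-2p-8)(12b-7p); both groups contain (12b-7p), giving -(11b+2p+8)(12b-7p).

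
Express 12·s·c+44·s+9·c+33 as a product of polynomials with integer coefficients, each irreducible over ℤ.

(3·c+11)·(4·s+3)

Group as (12·s·c+44·s) + (9·c+33) = 4·s·(3·c+11) + 3·(3·c+11).
Both groups share the factor (3·c+11).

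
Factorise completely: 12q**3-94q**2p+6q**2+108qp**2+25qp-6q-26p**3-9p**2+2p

Group: 2q(6q**2-41qp+6q+13p**2-2p) + (-2p-1)(6q**2-41qp+6q+13p**2-2p); both groups contain (6q**2-41qp+6q+13p**2-2p), so (2q-2p-1) is a factor with cofactor 6q**2-41qp+6q+13p**2-2p.
The cofactor groups again: 6q**2-41qp+6q+13p**2-2p = 3q(2q-13p+2) - p(2q-13p+2); both groups contain (2q-13p+2), giving (3q-p)(2q-13p+2).

(2q-13p+2)(2q-2p-1)(3q-p)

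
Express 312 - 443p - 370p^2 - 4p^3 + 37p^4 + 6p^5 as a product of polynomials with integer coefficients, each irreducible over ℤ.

Testing divisors of the constant over divisors of the leading coefficient, p = 3 is a root, giving the factor (p - 3) and quotient 6p^4 + 55p^3 + 161p^2 + 113p - 104.
Then p = 1/2 is a root, so (2p - 1) is a factor; dividing leaves 3p^3 + 29p^2 + 95p + 104.
Next, p = -8/3 is a root, giving the factor (3p + 8) and quotient p^2 + 7p + 13.
The quadratic p^2 + 7p + 13 has discriminant -3 < 0 and is irreducible over ℤ.

(2p - 1)(3p + 8)(p - 3)(p^2 + 7p + 13)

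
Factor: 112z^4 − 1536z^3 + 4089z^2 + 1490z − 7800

Trying the rational-root candidates, z = 12/7 is a root, giving the factor (7z − 12) and quotient 16z^3 − 192z^2 + 255z + 650.
Continuing, z = 13/4 is a root, so (4z − 13) divides it; the quotient is 4z^2 − 35z − 50.
The remaining quadratic factors as (4z + 5)(z − 10).

(4z + 5)(4z − 13)(7z − 12)(z − 10)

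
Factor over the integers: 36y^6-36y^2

36y^2(y+1)(y-1)(y^2+1)

Factor out 36y^2 first: what remains is y^4-1.
Recognize a difference of squares with the parts y^2 and 1.
y^2-1 is again a difference of squares: (y-1)(y+1).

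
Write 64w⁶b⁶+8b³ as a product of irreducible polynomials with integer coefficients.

Factor out 8b³ first: what remains is 8w⁶b³+1.
Recognize a sum of cubes with the parts 2w²b and 1.

8b³(2w²b+1)(4w⁴b²-2w²b+1)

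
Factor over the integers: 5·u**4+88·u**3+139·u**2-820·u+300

Testing divisors of the constant over divisors of the leading coefficient, u = -5 is a root, so (u+5) divides it; the quotient is 5·u**3+63·u**2-176·u+60.
Then u = -15 is a root, giving the factor (u+15) and quotient 5·u**2-12·u+4.
The remaining quadratic factors as (5·u-2)(u-2).

(5·u-2)·(u+15)·(u+5)·(u-2)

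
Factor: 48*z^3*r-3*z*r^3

3*r*z*(4*z-r)*(4*z+r)

Pull out the common factor 3*z*r; 16*z^2-r^2 is a difference of squares.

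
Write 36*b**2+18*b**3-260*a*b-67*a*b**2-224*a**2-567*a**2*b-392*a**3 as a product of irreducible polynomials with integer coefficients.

Group: 8*a*(-49*a**2-77*a*b-28*a-18*b**2-36*b) - b*(-49*a**2-77*a*b-28*a-18*b**2-36*b); both groups contain (-49*a**2-77*a*b-28*a-18*b**2-36*b), so (8*a-b) is a factor with cofactor -49*a**2-77*a*b-28*a-18*b**2-36*b.
The cofactor groups again: -49*a**2-77*a*b-28*a-18*b**2-36*b = -7*a*(7*a+2*b+4) - 9*b*(7*a+2*b+4); both groups contain (7*a+2*b+4), giving -(7*a+9*b)*(7*a+2*b+4).

-(7*a+2*b+4)*(7*a+9*b)*(8*a-b)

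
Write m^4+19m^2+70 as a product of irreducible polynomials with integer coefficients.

Substitute u = m^2 to get a quadratic in u, then factor.
m^2+5 is irreducible over ℤ (always positive, so no real roots).
m^2+14 is irreducible over ℤ (always positive, so no real roots).

(m^2+14)(m^2+5)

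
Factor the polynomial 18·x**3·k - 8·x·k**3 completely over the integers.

2·k·x·(3·x - 2·k)·(3·x + 2·k)

Pull out the common factor 2·x·k; 9·x**2 - 4·k**2 is a difference of squares.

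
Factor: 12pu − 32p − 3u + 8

Group as (12pu − 32p) + (−3u + 8) = 4p(3u − 8) − (3u − 8).
Both groups share the factor (3u − 8).

(3u − 8)(4p − 1)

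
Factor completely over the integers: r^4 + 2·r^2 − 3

(r + 1)·(r − 1)·(r^2 + 3)

Substitute u = r^2 to get a quadratic in u, then factor.
r^2 + 3 is irreducible over ℤ (always positive, so no real roots).
r^2 − 1 is a difference of squares.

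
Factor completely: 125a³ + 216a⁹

a³(6a² + 5)(36a⁴ − 30a² + 25)

Every term has a factor of a³; factoring it out leaves 216a⁶ + 125.
Recognize a sum of cubes with the parts 6a² and 5.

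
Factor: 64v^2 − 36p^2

Every term has a factor of 4. Then 16v^2 − 9p^2 = (4v)² − (3p)².

4(4v − 3p)(4v + 3p)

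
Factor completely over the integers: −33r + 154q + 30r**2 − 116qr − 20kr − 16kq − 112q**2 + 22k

Group: −8q(2k + 14q − 3r) + (−10r + 11)(2k + 14q − 3r); both groups contain (2k + 14q − 3r).

−(2k + 14q − 3r)(8q + 10r − 11)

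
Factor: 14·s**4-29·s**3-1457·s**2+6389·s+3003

Among the possible rational roots, s = 13/2 is a root, giving the factor (2·s-13) and quotient 7·s**3+31·s**2-527·s-231.
Then s = 7 is a root, so (s-7) is a factor; dividing leaves 7·s**2+80·s+33.
The remaining quadratic factors as (s+11)(7·s+3).

(2·s-13)·(7·s+3)·(s+11)·(s-7)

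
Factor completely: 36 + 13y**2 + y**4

Substitute u = y**2 to get a quadratic in u, then factor.
y**2 + 9 is irreducible over ℤ (sum of squares).
y**2 + 4 is irreducible over ℤ (sum of squares).

(y**2 + 4)(y**2 + 9)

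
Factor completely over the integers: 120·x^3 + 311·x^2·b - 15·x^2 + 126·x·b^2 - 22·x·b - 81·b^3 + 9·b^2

(3·x - b)·(5·x + 9·b)·(8·x + 9·b - 1)

Group: 8·x·(15·x^2 + 22·x·b - 9·b^2) + (9·b - 1)·(15·x^2 + 22·x·b - 9·b^2); both groups contain (15·x^2 + 22·x·b - 9·b^2), so (8·x + 9·b - 1) is a factor with cofactor 15·x^2 + 22·x·b - 9·b^2.
The cofactor groups again: 15·x^2 + 22·x·b - 9·b^2 = 3·x·(5·x + 9·b) - b·(5·x + 9·b); both groups contain (5·x + 9·b), giving (3·x - b)·(5·x + 9·b).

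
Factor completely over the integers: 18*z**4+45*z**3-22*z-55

Group as (18*z**4-22*z) + (45*z**3-55) = 2*z*(9*z**3-11) + 5*(9*z**3-11).
Both groups share the factor (9*z**3-11).

(2*z+5)*(9*z**3-11)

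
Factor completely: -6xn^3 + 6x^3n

Pull out the common factor 6xn; x^2 - n^2 is a difference of squares.

6nx(x - n)(x + n)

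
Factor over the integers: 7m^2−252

7(m+6)(m−6)

Pull out the common factor 7; m^2−36 is a difference of squares.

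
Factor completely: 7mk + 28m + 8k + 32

(7m + 8)(k + 4)

Group as (7mk + 28m) + (8k + 32) = 7m(k + 4) + 8(k + 4).
Both groups share the factor (k + 4).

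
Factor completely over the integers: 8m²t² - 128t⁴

Pull out the common factor 8t²; m² - 16t² is a difference of squares.

8t²(m + 4t)(m - 4t)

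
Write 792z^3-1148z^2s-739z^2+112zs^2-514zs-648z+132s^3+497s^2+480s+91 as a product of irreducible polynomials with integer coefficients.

(9z-11s-13)(8z-4s-1)(11z+3s+7)

Group: 8z(99z^2-94zs-80z-33s^2-116s-91) + (-4s-1)(99z^2-94zs-80z-33s^2-116s-91); both groups contain (99z^2-94zs-80z-33s^2-116s-91), so (8z-4s-1) is a factor with cofactor 99z^2-94zs-80z-33s^2-116s-91.
The cofactor groups again: 99z^2-94zs-80z-33s^2-116s-91 = 9z(11z+3s+7) + (-11s-13)(11z+3s+7); both groups contain (11z+3s+7), giving (9z-11s-13)(11z+3s+7).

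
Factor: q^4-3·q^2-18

Substitute u = q^2 to get a quadratic in u, then factor.
q^2+3 is irreducible over ℤ (always positive, so no real roots).
q^2-6 is irreducible over ℤ (6 is not a perfect square).

(q^2+3)·(q^2-6)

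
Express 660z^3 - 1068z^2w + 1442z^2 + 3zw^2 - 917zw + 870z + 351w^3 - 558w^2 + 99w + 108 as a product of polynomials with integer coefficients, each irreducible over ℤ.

(10z - 13w + 12)(11z - 9w + 9)(6z + 3w + 1)

Group: 11z(60z^2 - 48zw + 82z - 39w^2 + 23w + 12) + (-9w + 9)(60z^2 - 48zw + 82z - 39w^2 + 23w + 12); both groups contain (60z^2 - 48zw + 82z - 39w^2 + 23w + 12), so (11z - 9w + 9) is a factor with cofactor 60z^2 - 48zw + 82z - 39w^2 + 23w + 12.
The cofactor groups again: 60z^2 - 48zw + 82z - 39w^2 + 23w + 12 = 10z(6z + 3w + 1) + (-13w + 12)(6z + 3w + 1); both groups contain (6z + 3w + 1), giving (10z - 13w + 12)(6z + 3w + 1).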